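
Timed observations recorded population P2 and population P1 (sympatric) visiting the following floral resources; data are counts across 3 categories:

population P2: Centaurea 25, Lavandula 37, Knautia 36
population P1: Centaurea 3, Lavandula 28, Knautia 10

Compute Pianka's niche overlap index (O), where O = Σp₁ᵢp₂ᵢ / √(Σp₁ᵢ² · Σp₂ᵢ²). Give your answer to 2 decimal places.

0.86

Proportions for population P2 (n=98): 25/98=0.2551, 37/98=0.3776, 36/98=0.3673
Proportions for population P1 (n=41): 3/41=0.0732, 28/41=0.6829, 10/41=0.2439
Σ p₁ᵢp₂ᵢ = 0.018673 + 0.257863 + 0.089584 = 0.366120
Σp_1ᵢ² = 0.2551² + 0.3776² + 0.3673² = 0.065076 + 0.142582 + 0.134909 = 0.342567
Σp_2ᵢ² = 0.0732² + 0.6829² + 0.2439² = 0.005358 + 0.466352 + 0.059487 = 0.531197
O = 0.366120 / √(0.342567 × 0.531197) = 0.366120 / 0.4265801 = 0.8583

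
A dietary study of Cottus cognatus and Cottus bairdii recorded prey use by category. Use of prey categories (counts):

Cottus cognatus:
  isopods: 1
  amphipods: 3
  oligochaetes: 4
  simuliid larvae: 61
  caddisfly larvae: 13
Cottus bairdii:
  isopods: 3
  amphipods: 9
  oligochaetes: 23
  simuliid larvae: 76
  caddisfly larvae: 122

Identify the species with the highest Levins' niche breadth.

Proportions for Cottus cognatus (n=82): 1/82=0.0122, 3/82=0.0366, 4/82=0.0488, 61/82=0.7439, 13/82=0.1585
Proportions for Cottus bairdii (n=233): 3/233=0.0129, 9/233=0.0386, 23/233=0.0987, 76/233=0.3262, 122/233=0.5236
Σp_cognᵢ² = 0.0122² + 0.0366² + 0.0488² + 0.7439² + 0.1585² = 0.000149 + 0.001340 + 0.002381 + 0.553387 + 0.025122 = 0.582379
B_cogn = 1 / 0.582379 = 1.7171
Σp_bairᵢ² = 0.0129² + 0.0386² + 0.0987² + 0.3262² + 0.5236² = 0.000166 + 0.001490 + 0.009742 + 0.106406 + 0.274157 = 0.391961
B_bair = 1 / 0.391961 = 2.5513
Highest B → broadest niche (most generalist): Cottus bairdii (B = 2.55).

Cottus bairdii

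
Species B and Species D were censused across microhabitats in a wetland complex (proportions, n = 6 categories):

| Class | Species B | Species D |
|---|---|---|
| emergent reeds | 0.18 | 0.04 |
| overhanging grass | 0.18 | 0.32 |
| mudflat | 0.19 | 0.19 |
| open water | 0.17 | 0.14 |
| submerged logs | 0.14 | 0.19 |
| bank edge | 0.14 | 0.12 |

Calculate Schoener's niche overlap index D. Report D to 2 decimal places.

0.81

Σ|p₁ᵢ − p₂ᵢ| = 0.14 + 0.14 + 0.00 + 0.03 + 0.05 + 0.02 = 0.38
D = 1 − ½ × 0.38 = 1 − 0.190 = 0.8100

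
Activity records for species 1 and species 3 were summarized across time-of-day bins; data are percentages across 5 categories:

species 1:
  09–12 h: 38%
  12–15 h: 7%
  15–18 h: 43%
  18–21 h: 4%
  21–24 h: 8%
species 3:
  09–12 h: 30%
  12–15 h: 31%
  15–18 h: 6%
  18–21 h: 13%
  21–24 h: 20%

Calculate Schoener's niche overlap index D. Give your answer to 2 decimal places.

Convert percentages to proportions (divide by 100).
Σ|p₁ᵢ − p₂ᵢ| = 0.08 + 0.24 + 0.37 + 0.09 + 0.12 = 0.90
D = 1 − ½ × 0.90 = 1 − 0.450 = 0.5500

0.55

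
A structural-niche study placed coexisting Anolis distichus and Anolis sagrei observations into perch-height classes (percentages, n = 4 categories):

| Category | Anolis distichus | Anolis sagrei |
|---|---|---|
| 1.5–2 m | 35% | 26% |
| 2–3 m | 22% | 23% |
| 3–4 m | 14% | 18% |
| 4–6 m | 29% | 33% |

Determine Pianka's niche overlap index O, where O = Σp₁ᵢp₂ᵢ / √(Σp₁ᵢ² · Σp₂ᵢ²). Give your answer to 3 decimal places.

Convert percentages to proportions (divide by 100).
Σ p₁ᵢp₂ᵢ = 0.0910 + 0.0506 + 0.0252 + 0.0957 = 0.2625
Σp_1ᵢ² = 0.35² + 0.22² + 0.14² + 0.29² = 0.1225 + 0.0484 + 0.0196 + 0.0841 = 0.2746
Σp_2ᵢ² = 0.26² + 0.23² + 0.18² + 0.33² = 0.0676 + 0.0529 + 0.0324 + 0.1089 = 0.2618
O = 0.2625 / √(0.2746 × 0.2618) = 0.2625 / 0.268124 = 0.97902

0.979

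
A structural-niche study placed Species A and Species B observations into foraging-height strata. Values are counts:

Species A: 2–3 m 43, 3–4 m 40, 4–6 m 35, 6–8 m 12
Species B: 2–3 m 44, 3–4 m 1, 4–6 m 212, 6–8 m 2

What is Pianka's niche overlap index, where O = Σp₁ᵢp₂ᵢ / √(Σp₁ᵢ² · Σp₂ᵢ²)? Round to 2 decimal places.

0.62

Proportions for Species A (n=130): 43/130=0.3308, 40/130=0.3077, 35/130=0.2692, 12/130=0.0923
Proportions for Species B (n=259): 44/259=0.1699, 1/259=0.0039, 212/259=0.8185, 2/259=0.0077
Σ p₁ᵢp₂ᵢ = 0.056203 + 0.001200 + 0.220340 + 0.000711 = 0.278454
Σp_1ᵢ² = 0.3308² + 0.3077² + 0.2692² + 0.0923² = 0.109429 + 0.094679 + 0.072469 + 0.008519 = 0.285096
Σp_2ᵢ² = 0.1699² + 0.0039² + 0.8185² + 0.0077² = 0.028866 + 0.000015 + 0.669942 + 0.000059 = 0.698882
O = 0.278454 / √(0.285096 × 0.698882) = 0.278454 / 0.4463726 = 0.6238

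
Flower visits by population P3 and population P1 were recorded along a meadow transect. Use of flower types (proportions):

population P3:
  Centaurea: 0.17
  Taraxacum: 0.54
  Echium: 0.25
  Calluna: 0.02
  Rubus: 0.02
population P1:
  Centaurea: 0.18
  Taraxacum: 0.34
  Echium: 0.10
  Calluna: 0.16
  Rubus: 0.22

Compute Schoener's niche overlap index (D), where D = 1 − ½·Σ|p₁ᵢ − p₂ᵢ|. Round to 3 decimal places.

Σ|p₁ᵢ − p₂ᵢ| = 0.01 + 0.20 + 0.15 + 0.14 + 0.20 = 0.70
D = 1 − ½ × 0.70 = 1 − 0.350 = 0.65000

0.650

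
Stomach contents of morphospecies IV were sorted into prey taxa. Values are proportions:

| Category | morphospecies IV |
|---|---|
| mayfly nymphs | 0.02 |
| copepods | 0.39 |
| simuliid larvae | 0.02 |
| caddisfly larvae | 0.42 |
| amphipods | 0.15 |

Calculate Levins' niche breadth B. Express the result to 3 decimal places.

2.843

Σpᵢ² = 0.02² + 0.39² + 0.02² + 0.42² + 0.15² = 0.0004 + 0.1521 + 0.0004 + 0.1764 + 0.0225 = 0.3518
B = 1 / 0.3518 = 2.84252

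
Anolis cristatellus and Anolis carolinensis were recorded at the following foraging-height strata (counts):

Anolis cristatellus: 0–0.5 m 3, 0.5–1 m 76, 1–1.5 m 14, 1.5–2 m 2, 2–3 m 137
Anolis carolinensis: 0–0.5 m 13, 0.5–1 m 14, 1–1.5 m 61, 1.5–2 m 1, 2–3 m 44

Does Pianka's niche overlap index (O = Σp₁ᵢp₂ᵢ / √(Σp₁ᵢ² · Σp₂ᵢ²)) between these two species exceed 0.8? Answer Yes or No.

No

Proportions for Anolis cristatellus (n=232): 3/232=0.0129, 76/232=0.3276, 14/232=0.0603, 2/232=0.0086, 137/232=0.5905
Proportions for Anolis carolinensis (n=133): 13/133=0.0977, 14/133=0.1053, 61/133=0.4586, 1/133=0.0075, 44/133=0.3308
Σ p₁ᵢp₂ᵢ = 0.001260 + 0.034496 + 0.027654 + 0.000065 + 0.195337 = 0.258812
Σp_1ᵢ² = 0.0129² + 0.3276² + 0.0603² + 0.0086² + 0.5905² = 0.000166 + 0.107322 + 0.003636 + 0.000074 + 0.348690 = 0.459888
Σp_2ᵢ² = 0.0977² + 0.1053² + 0.4586² + 0.0075² + 0.3308² = 0.009545 + 0.011088 + 0.210314 + 0.000056 + 0.109429 = 0.340432
O = 0.258812 / √(0.459888 × 0.340432) = 0.258812 / 0.3956774 = 0.6541
O = 0.6541 < 0.8 → No.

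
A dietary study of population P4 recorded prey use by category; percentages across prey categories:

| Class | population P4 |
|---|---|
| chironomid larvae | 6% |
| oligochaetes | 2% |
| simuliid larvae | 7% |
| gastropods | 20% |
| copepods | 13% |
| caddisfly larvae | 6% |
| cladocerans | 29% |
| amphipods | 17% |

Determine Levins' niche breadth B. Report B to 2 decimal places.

5.48

Convert percentages to proportions (divide by 100).
Σpᵢ² = 0.06² + 0.02² + 0.07² + 0.20² + 0.13² + 0.06² + 0.29² + 0.17² = 0.0036 + 0.0004 + 0.0049 + 0.0400 + 0.0169 + 0.0036 + 0.0841 + 0.0289 = 0.1824
B = 1 / 0.1824 = 5.4825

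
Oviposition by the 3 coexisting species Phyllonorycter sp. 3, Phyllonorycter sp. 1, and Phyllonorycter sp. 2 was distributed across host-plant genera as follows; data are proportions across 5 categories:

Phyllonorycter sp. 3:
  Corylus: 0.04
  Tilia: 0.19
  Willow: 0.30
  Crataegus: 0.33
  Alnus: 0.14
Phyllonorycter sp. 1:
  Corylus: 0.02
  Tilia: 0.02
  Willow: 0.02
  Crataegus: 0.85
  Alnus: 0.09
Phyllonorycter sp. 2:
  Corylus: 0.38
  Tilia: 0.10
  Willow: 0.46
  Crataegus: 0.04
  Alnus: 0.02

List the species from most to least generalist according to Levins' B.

Σp_3ᵢ² = 0.04² + 0.19² + 0.30² + 0.33² + 0.14² = 0.0016 + 0.0361 + 0.0900 + 0.1089 + 0.0196 = 0.2562
B_3 = 1 / 0.2562 = 3.9032
Σp_1ᵢ² = 0.02² + 0.02² + 0.02² + 0.85² + 0.09² = 0.0004 + 0.0004 + 0.0004 + 0.7225 + 0.0081 = 0.7318
B_1 = 1 / 0.7318 = 1.3665
Σp_2ᵢ² = 0.38² + 0.10² + 0.46² + 0.04² + 0.02² = 0.1444 + 0.0100 + 0.2116 + 0.0016 + 0.0004 = 0.3680
B_2 = 1 / 0.3680 = 2.7174
Ranking by B (broadest → narrowest): Phyllonorycter sp. 3 (3.90) > Phyllonorycter sp. 2 (2.72) > Phyllonorycter sp. 1 (1.37)

Phyllonorycter sp. 3 > Phyllonorycter sp. 2 > Phyllonorycter sp. 1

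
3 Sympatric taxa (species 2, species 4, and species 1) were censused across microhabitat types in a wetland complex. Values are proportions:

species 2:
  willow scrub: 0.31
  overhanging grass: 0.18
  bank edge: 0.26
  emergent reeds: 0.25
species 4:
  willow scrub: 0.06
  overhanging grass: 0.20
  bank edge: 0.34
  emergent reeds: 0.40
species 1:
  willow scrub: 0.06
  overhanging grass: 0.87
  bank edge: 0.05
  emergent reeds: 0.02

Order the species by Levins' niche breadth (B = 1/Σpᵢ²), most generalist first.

species 2 > species 4 > species 1

Σp_2ᵢ² = 0.31² + 0.18² + 0.26² + 0.25² = 0.0961 + 0.0324 + 0.0676 + 0.0625 = 0.2586
B_2 = 1 / 0.2586 = 3.8670
Σp_4ᵢ² = 0.06² + 0.20² + 0.34² + 0.40² = 0.0036 + 0.0400 + 0.1156 + 0.1600 = 0.3192
B_4 = 1 / 0.3192 = 3.1328
Σp_1ᵢ² = 0.06² + 0.87² + 0.05² + 0.02² = 0.0036 + 0.7569 + 0.0025 + 0.0004 = 0.7634
B_1 = 1 / 0.7634 = 1.3099
Ranking by B (broadest → narrowest): species 2 (3.87) > species 4 (3.13) > species 1 (1.31)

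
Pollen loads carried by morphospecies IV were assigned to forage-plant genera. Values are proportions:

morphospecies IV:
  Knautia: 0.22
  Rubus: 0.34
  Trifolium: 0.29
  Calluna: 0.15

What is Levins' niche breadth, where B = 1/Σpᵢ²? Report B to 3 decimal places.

3.695

Σpᵢ² = 0.22² + 0.34² + 0.29² + 0.15² = 0.0484 + 0.1156 + 0.0841 + 0.0225 = 0.2706
B = 1 / 0.2706 = 3.69549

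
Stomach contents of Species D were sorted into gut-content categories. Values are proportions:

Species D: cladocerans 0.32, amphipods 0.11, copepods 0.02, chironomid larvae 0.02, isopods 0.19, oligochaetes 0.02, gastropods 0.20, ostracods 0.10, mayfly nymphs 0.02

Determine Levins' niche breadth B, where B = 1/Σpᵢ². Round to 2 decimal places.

4.95

Σpᵢ² = 0.32² + 0.11² + 0.02² + 0.02² + 0.19² + 0.02² + 0.20² + 0.10² + 0.02² = 0.1024 + 0.0121 + 0.0004 + 0.0004 + 0.0361 + 0.0004 + 0.0400 + 0.0100 + 0.0004 = 0.2022
B = 1 / 0.2022 = 4.9456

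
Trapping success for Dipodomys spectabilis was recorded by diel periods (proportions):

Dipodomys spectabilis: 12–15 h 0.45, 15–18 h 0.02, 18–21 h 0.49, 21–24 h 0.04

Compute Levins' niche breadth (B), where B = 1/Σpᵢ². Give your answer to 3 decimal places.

2.249

Σpᵢ² = 0.45² + 0.02² + 0.49² + 0.04² = 0.2025 + 0.0004 + 0.2401 + 0.0016 = 0.4446
B = 1 / 0.4446 = 2.24921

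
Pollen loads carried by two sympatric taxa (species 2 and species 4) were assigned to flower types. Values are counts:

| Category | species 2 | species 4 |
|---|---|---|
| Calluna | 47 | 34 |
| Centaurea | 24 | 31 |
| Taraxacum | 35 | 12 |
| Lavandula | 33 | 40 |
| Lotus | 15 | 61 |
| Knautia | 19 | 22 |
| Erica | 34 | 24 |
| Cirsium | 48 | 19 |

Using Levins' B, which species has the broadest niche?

Proportions for species 2 (n=255): 47/255=0.1843, 24/255=0.0941, 35/255=0.1373, 33/255=0.1294, 15/255=0.0588, 19/255=0.0745, 34/255=0.1333, 48/255=0.1882
Proportions for species 4 (n=243): 34/243=0.1399, 31/243=0.1276, 12/243=0.0494, 40/243=0.1646, 61/243=0.2510, 22/243=0.0905, 24/243=0.0988, 19/243=0.0782
Σp_2ᵢ² = 0.1843² + 0.0941² + 0.1373² + 0.1294² + 0.0588² + 0.0745² + 0.1333² + 0.1882² = 0.033966 + 0.008855 + 0.018851 + 0.016744 + 0.003457 + 0.005550 + 0.017769 + 0.035419 = 0.140611
B_2 = 1 / 0.140611 = 7.1118
Σp_4ᵢ² = 0.1399² + 0.1276² + 0.0494² + 0.1646² + 0.2510² + 0.0905² + 0.0988² + 0.0782² = 0.019572 + 0.016282 + 0.002440 + 0.027093 + 0.063001 + 0.008190 + 0.009761 + 0.006115 = 0.152454
B_4 = 1 / 0.152454 = 6.5594
Highest B → broadest niche (most generalist): species 2 (B = 7.11).

species 2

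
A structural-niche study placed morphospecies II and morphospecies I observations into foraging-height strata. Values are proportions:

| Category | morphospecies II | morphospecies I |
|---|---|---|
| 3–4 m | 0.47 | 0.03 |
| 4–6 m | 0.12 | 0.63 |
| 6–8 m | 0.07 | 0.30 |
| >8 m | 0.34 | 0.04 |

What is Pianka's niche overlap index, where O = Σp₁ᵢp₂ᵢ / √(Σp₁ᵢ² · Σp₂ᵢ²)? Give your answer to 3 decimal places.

0.298

Σ p₁ᵢp₂ᵢ = 0.0141 + 0.0756 + 0.0210 + 0.0136 = 0.1243
Σp_1ᵢ² = 0.47² + 0.12² + 0.07² + 0.34² = 0.2209 + 0.0144 + 0.0049 + 0.1156 = 0.3558
Σp_2ᵢ² = 0.03² + 0.63² + 0.30² + 0.04² = 0.0009 + 0.3969 + 0.0900 + 0.0016 = 0.4894
O = 0.1243 / √(0.3558 × 0.4894) = 0.1243 / 0.417287 = 0.29788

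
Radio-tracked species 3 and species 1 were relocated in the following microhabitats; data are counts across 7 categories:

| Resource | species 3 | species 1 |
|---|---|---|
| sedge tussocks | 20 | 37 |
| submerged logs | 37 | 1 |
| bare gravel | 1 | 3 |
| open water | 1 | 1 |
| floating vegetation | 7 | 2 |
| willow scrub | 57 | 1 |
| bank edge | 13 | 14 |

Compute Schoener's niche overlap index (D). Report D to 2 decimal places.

Proportions for species 3 (n=136): 20/136=0.1471, 37/136=0.2721, 1/136=0.0074, 1/136=0.0074, 7/136=0.0515, 57/136=0.4191, 13/136=0.0956
Proportions for species 1 (n=59): 37/59=0.6271, 1/59=0.0169, 3/59=0.0508, 1/59=0.0169, 2/59=0.0339, 1/59=0.0169, 14/59=0.2373
Σ|p₁ᵢ − p₂ᵢ| = 0.4800 + 0.2552 + 0.0434 + 0.0095 + 0.0176 + 0.4022 + 0.1417 = 1.3496
D = 1 − ½ × 1.3496 = 1 − 0.67480 = 0.32520

0.33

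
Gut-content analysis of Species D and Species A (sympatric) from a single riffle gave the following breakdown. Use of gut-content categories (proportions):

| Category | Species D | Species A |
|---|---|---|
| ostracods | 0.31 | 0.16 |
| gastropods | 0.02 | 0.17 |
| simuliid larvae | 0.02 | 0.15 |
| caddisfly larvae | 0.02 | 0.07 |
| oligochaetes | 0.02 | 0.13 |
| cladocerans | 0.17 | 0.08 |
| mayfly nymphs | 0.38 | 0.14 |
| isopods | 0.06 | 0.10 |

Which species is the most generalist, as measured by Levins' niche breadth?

Species A

Σp_Dᵢ² = 0.31² + 0.02² + 0.02² + 0.02² + 0.02² + 0.17² + 0.38² + 0.06² = 0.0961 + 0.0004 + 0.0004 + 0.0004 + 0.0004 + 0.0289 + 0.1444 + 0.0036 = 0.2746
B_D = 1 / 0.2746 = 3.6417
Σp_Aᵢ² = 0.16² + 0.17² + 0.15² + 0.07² + 0.13² + 0.08² + 0.14² + 0.10² = 0.0256 + 0.0289 + 0.0225 + 0.0049 + 0.0169 + 0.0064 + 0.0196 + 0.0100 = 0.1348
B_A = 1 / 0.1348 = 7.4184
Highest B → broadest niche (most generalist): Species A (B = 7.42).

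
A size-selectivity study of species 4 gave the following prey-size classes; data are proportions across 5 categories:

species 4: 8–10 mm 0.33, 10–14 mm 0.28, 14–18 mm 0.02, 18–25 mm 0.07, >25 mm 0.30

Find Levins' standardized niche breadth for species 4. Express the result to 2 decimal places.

0.63

Σpᵢ² = 0.33² + 0.28² + 0.02² + 0.07² + 0.30² = 0.1089 + 0.0784 + 0.0004 + 0.0049 + 0.0900 = 0.2826
B = 1 / 0.2826 = 3.5386
Bₛ = (B − 1)/(n − 1) = (3.5386 − 1)/(5 − 1) = 2.5386/4 = 0.6347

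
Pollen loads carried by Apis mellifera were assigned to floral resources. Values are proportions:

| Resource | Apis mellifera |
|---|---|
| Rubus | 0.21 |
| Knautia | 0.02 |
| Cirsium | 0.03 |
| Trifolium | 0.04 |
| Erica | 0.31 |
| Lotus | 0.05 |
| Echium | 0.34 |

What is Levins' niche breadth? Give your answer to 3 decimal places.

3.828

Σpᵢ² = 0.21² + 0.02² + 0.03² + 0.04² + 0.31² + 0.05² + 0.34² = 0.0441 + 0.0004 + 0.0009 + 0.0016 + 0.0961 + 0.0025 + 0.1156 = 0.2612
B = 1 / 0.2612 = 3.82848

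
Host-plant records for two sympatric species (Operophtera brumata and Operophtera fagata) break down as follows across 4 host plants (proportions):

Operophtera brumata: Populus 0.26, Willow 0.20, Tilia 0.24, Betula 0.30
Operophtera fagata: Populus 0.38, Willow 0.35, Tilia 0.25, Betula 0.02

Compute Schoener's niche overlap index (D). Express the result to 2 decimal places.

Σ|p₁ᵢ − p₂ᵢ| = 0.12 + 0.15 + 0.01 + 0.28 = 0.56
D = 1 − ½ × 0.56 = 1 − 0.280 = 0.7200

0.72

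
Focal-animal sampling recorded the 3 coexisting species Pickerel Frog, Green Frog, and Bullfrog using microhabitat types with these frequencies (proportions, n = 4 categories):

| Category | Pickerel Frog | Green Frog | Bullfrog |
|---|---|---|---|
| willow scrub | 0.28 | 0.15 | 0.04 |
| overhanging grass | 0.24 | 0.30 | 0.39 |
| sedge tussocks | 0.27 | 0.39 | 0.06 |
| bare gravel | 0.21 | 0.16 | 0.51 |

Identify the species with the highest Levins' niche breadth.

Σp_Pickᵢ² = 0.28² + 0.24² + 0.27² + 0.21² = 0.0784 + 0.0576 + 0.0729 + 0.0441 = 0.2530
B_Pick = 1 / 0.2530 = 3.9526
Σp_Greeᵢ² = 0.15² + 0.30² + 0.39² + 0.16² = 0.0225 + 0.0900 + 0.1521 + 0.0256 = 0.2902
B_Gree = 1 / 0.2902 = 3.4459
Σp_Bullᵢ² = 0.04² + 0.39² + 0.06² + 0.51² = 0.0016 + 0.1521 + 0.0036 + 0.2601 = 0.4174
B_Bull = 1 / 0.4174 = 2.3958
Highest B → broadest niche (most generalist): Pickerel Frog (B = 3.95).

Pickerel Frog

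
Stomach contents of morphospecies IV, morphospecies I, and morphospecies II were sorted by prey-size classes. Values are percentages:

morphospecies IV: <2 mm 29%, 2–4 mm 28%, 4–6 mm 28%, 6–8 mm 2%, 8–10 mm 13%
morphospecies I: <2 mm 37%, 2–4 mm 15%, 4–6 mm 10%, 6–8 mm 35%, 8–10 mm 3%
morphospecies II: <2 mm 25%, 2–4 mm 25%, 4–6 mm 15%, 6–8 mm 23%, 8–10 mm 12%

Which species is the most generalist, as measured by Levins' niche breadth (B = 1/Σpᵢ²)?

morphospecies II

Convert percentages to proportions (divide by 100).
Σp_IVᵢ² = 0.29² + 0.28² + 0.28² + 0.02² + 0.13² = 0.0841 + 0.0784 + 0.0784 + 0.0004 + 0.0169 = 0.2582
B_IV = 1 / 0.2582 = 3.8730
Σp_Iᵢ² = 0.37² + 0.15² + 0.10² + 0.35² + 0.03² = 0.1369 + 0.0225 + 0.0100 + 0.1225 + 0.0009 = 0.2928
B_I = 1 / 0.2928 = 3.4153
Σp_IIᵢ² = 0.25² + 0.25² + 0.15² + 0.23² + 0.12² = 0.0625 + 0.0625 + 0.0225 + 0.0529 + 0.0144 = 0.2148
B_II = 1 / 0.2148 = 4.6555
Highest B → broadest niche (most generalist): morphospecies II (B = 4.66).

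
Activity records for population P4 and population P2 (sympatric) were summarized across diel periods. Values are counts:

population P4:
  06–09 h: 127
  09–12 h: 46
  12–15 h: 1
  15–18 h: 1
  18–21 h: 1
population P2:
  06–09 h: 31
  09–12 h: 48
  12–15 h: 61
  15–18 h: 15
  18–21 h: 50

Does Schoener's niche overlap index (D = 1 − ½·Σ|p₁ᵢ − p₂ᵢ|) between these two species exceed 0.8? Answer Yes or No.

No

Proportions for population P4 (n=176): 127/176=0.7216, 46/176=0.2614, 1/176=0.0057, 1/176=0.0057, 1/176=0.0057
Proportions for population P2 (n=205): 31/205=0.1512, 48/205=0.2341, 61/205=0.2976, 15/205=0.0732, 50/205=0.2439
Σ|p₁ᵢ − p₂ᵢ| = 0.5704 + 0.0273 + 0.2919 + 0.0675 + 0.2382 = 1.1953
D = 1 − ½ × 1.1953 = 1 − 0.59765 = 0.40235
D = 0.40235 < 0.8 → No.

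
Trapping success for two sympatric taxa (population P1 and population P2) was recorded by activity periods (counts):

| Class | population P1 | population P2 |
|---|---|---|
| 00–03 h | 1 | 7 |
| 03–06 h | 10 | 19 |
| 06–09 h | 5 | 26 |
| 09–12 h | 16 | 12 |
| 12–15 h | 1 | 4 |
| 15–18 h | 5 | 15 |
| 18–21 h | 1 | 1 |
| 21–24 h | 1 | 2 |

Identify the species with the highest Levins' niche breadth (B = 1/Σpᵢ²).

Proportions for population P1 (n=40): 1/40=0.0250, 10/40=0.2500, 5/40=0.1250, 16/40=0.4000, 1/40=0.0250, 5/40=0.1250, 1/40=0.0250, 1/40=0.0250
Proportions for population P2 (n=86): 7/86=0.0814, 19/86=0.2209, 26/86=0.3023, 12/86=0.1395, 4/86=0.0465, 15/86=0.1744, 1/86=0.0116, 2/86=0.0233
Σp_P1ᵢ² = 0.0250² + 0.2500² + 0.1250² + 0.4000² + 0.0250² + 0.1250² + 0.0250² + 0.0250² = 0.000625 + 0.062500 + 0.015625 + 0.160000 + 0.000625 + 0.015625 + 0.000625 + 0.000625 = 0.256250
B_P1 = 1 / 0.256250 = 3.9024
Σp_P2ᵢ² = 0.0814² + 0.2209² + 0.3023² + 0.1395² + 0.0465² + 0.1744² + 0.0116² + 0.0233² = 0.006626 + 0.048797 + 0.091385 + 0.019460 + 0.002162 + 0.030415 + 0.000135 + 0.000543 = 0.199523
B_P2 = 1 / 0.199523 = 5.0120
Highest B → broadest niche (most generalist): population P2 (B = 5.01).

population P2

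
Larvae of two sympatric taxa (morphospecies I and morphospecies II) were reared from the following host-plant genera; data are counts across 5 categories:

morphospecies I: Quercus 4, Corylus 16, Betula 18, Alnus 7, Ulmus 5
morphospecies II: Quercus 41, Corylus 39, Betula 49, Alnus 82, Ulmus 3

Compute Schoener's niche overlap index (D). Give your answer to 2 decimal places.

0.65

Proportions for morphospecies I (n=50): 4/50=0.0800, 16/50=0.3200, 18/50=0.3600, 7/50=0.1400, 5/50=0.1000
Proportions for morphospecies II (n=214): 41/214=0.1916, 39/214=0.1822, 49/214=0.2290, 82/214=0.3832, 3/214=0.0140
Σ|p₁ᵢ − p₂ᵢ| = 0.1116 + 0.1378 + 0.1310 + 0.2432 + 0.0860 = 0.7096
D = 1 − ½ × 0.7096 = 1 − 0.35480 = 0.64520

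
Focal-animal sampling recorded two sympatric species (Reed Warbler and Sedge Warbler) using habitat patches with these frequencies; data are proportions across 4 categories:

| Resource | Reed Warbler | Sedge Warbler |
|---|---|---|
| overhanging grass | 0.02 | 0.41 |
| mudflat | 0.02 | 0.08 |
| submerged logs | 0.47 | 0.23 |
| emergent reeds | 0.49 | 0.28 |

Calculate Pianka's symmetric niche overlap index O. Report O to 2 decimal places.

0.68

Σ p₁ᵢp₂ᵢ = 0.0082 + 0.0016 + 0.1081 + 0.1372 = 0.2551
Σp_1ᵢ² = 0.02² + 0.02² + 0.47² + 0.49² = 0.0004 + 0.0004 + 0.2209 + 0.2401 = 0.4618
Σp_2ᵢ² = 0.41² + 0.08² + 0.23² + 0.28² = 0.1681 + 0.0064 + 0.0529 + 0.0784 = 0.3058
O = 0.2551 / √(0.4618 × 0.3058) = 0.2551 / 0.37579 = 0.6788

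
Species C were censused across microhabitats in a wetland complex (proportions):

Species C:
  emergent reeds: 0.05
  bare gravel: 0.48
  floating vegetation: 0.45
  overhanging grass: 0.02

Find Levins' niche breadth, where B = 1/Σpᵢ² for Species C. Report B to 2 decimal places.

2.29

Σpᵢ² = 0.05² + 0.48² + 0.45² + 0.02² = 0.0025 + 0.2304 + 0.2025 + 0.0004 = 0.4358
B = 1 / 0.4358 = 2.2946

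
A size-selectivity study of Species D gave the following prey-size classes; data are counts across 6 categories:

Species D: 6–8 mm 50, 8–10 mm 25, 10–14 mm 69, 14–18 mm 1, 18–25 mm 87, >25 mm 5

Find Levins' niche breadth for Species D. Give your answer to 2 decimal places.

Proportions for Species D (n=237): 50/237=0.2110, 25/237=0.1055, 69/237=0.2911, 1/237=0.0042, 87/237=0.3671, 5/237=0.0211
Σpᵢ² = 0.2110² + 0.1055² + 0.2911² + 0.0042² + 0.3671² + 0.0211² = 0.044521 + 0.011130 + 0.084739 + 0.000018 + 0.134762 + 0.000445 = 0.275615
B = 1 / 0.275615 = 3.6282

3.63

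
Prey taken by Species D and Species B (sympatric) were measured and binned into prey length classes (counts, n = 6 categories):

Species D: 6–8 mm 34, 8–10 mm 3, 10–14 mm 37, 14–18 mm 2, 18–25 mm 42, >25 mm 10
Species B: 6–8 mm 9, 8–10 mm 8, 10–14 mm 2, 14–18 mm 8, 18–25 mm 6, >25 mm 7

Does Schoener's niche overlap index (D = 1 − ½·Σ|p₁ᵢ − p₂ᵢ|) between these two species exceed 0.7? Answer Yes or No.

No

Proportions for Species D (n=128): 34/128=0.2656, 3/128=0.0234, 37/128=0.2891, 2/128=0.0156, 42/128=0.3281, 10/128=0.0781
Proportions for Species B (n=40): 9/40=0.2250, 8/40=0.2000, 2/40=0.0500, 8/40=0.2000, 6/40=0.1500, 7/40=0.1750
Σ|p₁ᵢ − p₂ᵢ| = 0.0406 + 0.1766 + 0.2391 + 0.1844 + 0.1781 + 0.0969 = 0.9157
D = 1 − ½ × 0.9157 = 1 − 0.45785 = 0.54215
D = 0.54215 < 0.7 → No.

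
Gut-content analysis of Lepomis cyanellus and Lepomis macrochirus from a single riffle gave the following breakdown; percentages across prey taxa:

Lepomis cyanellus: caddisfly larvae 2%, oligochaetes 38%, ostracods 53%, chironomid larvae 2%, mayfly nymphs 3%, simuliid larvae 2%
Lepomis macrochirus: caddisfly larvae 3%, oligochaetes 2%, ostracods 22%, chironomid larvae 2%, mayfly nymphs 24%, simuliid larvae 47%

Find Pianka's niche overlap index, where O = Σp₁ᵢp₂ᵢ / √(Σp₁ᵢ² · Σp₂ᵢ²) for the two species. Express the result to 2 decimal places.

0.38

Convert percentages to proportions (divide by 100).
Σ p₁ᵢp₂ᵢ = 0.0006 + 0.0076 + 0.1166 + 0.0004 + 0.0072 + 0.0094 = 0.1418
Σp_1ᵢ² = 0.02² + 0.38² + 0.53² + 0.02² + 0.03² + 0.02² = 0.0004 + 0.1444 + 0.2809 + 0.0004 + 0.0009 + 0.0004 = 0.4274
Σp_2ᵢ² = 0.03² + 0.02² + 0.22² + 0.02² + 0.24² + 0.47² = 0.0009 + 0.0004 + 0.0484 + 0.0004 + 0.0576 + 0.2209 = 0.3286
O = 0.1418 / √(0.4274 × 0.3286) = 0.1418 / 0.37476 = 0.3784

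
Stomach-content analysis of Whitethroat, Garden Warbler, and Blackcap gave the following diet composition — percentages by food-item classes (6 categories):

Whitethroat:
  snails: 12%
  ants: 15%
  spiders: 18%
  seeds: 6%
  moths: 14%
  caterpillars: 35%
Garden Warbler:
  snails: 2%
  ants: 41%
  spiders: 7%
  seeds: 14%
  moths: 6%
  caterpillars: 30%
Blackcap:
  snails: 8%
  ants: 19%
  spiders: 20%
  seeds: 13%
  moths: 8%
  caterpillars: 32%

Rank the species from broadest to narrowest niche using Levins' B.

Convert percentages to proportions (divide by 100).
Σp_Whitᵢ² = 0.12² + 0.15² + 0.18² + 0.06² + 0.14² + 0.35² = 0.0144 + 0.0225 + 0.0324 + 0.0036 + 0.0196 + 0.1225 = 0.2150
B_Whit = 1 / 0.2150 = 4.6512
Σp_Warbᵢ² = 0.02² + 0.41² + 0.07² + 0.14² + 0.06² + 0.30² = 0.0004 + 0.1681 + 0.0049 + 0.0196 + 0.0036 + 0.0900 = 0.2866
B_Warb = 1 / 0.2866 = 3.4892
Σp_Blacᵢ² = 0.08² + 0.19² + 0.20² + 0.13² + 0.08² + 0.32² = 0.0064 + 0.0361 + 0.0400 + 0.0169 + 0.0064 + 0.1024 = 0.2082
B_Blac = 1 / 0.2082 = 4.8031
Ranking by B (broadest → narrowest): Blackcap (4.80) > Whitethroat (4.65) > Garden Warbler (3.49)

Blackcap > Whitethroat > Garden Warbler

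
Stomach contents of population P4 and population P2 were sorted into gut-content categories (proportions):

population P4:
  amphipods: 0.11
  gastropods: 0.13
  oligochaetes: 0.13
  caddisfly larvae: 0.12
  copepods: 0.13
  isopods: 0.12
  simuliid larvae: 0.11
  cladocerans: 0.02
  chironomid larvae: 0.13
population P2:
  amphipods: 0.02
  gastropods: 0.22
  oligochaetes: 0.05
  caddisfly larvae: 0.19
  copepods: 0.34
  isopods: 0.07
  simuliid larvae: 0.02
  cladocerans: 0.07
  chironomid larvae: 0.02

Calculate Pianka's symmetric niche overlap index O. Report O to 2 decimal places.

Σ p₁ᵢp₂ᵢ = 0.0022 + 0.0286 + 0.0065 + 0.0228 + 0.0442 + 0.0084 + 0.0022 + 0.0014 + 0.0026 = 0.1189
Σp_1ᵢ² = 0.11² + 0.13² + 0.13² + 0.12² + 0.13² + 0.12² + 0.11² + 0.02² + 0.13² = 0.0121 + 0.0169 + 0.0169 + 0.0144 + 0.0169 + 0.0144 + 0.0121 + 0.0004 + 0.0169 = 0.1210
Σp_2ᵢ² = 0.02² + 0.22² + 0.05² + 0.19² + 0.34² + 0.07² + 0.02² + 0.07² + 0.02² = 0.0004 + 0.0484 + 0.0025 + 0.0361 + 0.1156 + 0.0049 + 0.0004 + 0.0049 + 0.0004 = 0.2136
O = 0.1189 / √(0.1210 × 0.2136) = 0.1189 / 0.16077 = 0.7396

0.74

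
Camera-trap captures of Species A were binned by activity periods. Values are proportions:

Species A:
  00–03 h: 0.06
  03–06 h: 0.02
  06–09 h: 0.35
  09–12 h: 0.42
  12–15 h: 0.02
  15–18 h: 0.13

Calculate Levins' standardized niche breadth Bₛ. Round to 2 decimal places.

Σpᵢ² = 0.06² + 0.02² + 0.35² + 0.42² + 0.02² + 0.13² = 0.0036 + 0.0004 + 0.1225 + 0.1764 + 0.0004 + 0.0169 = 0.3202
B = 1 / 0.3202 = 3.1230
Bₛ = (B − 1)/(n − 1) = (3.1230 − 1)/(6 − 1) = 2.1230/5 = 0.4246

0.42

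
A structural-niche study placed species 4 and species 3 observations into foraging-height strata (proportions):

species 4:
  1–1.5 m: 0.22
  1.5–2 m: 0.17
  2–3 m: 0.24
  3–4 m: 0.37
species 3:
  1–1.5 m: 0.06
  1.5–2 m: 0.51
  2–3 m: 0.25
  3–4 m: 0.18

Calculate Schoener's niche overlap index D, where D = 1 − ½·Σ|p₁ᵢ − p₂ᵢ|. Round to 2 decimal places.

0.65

Σ|p₁ᵢ − p₂ᵢ| = 0.16 + 0.34 + 0.01 + 0.19 = 0.70
D = 1 − ½ × 0.70 = 1 − 0.350 = 0.6500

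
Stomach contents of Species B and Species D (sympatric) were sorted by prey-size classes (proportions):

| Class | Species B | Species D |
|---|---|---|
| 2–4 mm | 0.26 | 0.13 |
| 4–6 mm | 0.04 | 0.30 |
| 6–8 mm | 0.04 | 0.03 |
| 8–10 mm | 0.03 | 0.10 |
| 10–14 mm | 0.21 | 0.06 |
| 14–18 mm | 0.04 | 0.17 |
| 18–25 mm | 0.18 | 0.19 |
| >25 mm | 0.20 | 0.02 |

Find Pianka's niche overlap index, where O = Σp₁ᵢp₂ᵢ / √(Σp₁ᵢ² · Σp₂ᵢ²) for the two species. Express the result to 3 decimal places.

Σ p₁ᵢp₂ᵢ = 0.0338 + 0.0120 + 0.0012 + 0.0030 + 0.0126 + 0.0068 + 0.0342 + 0.0040 = 0.1076
Σp_1ᵢ² = 0.26² + 0.04² + 0.04² + 0.03² + 0.21² + 0.04² + 0.18² + 0.20² = 0.0676 + 0.0016 + 0.0016 + 0.0009 + 0.0441 + 0.0016 + 0.0324 + 0.0400 = 0.1898
Σp_2ᵢ² = 0.13² + 0.30² + 0.03² + 0.10² + 0.06² + 0.17² + 0.19² + 0.02² = 0.0169 + 0.0900 + 0.0009 + 0.0100 + 0.0036 + 0.0289 + 0.0361 + 0.0004 = 0.1868
O = 0.1076 / √(0.1898 × 0.1868) = 0.1076 / 0.188294 = 0.57145

0.571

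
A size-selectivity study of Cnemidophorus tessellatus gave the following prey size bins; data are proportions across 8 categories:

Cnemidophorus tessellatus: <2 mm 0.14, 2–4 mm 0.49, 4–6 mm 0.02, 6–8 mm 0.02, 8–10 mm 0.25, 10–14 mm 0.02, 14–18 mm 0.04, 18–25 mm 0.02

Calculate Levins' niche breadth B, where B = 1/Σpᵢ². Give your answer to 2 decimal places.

3.07

Σpᵢ² = 0.14² + 0.49² + 0.02² + 0.02² + 0.25² + 0.02² + 0.04² + 0.02² = 0.0196 + 0.2401 + 0.0004 + 0.0004 + 0.0625 + 0.0004 + 0.0016 + 0.0004 = 0.3254
B = 1 / 0.3254 = 3.0731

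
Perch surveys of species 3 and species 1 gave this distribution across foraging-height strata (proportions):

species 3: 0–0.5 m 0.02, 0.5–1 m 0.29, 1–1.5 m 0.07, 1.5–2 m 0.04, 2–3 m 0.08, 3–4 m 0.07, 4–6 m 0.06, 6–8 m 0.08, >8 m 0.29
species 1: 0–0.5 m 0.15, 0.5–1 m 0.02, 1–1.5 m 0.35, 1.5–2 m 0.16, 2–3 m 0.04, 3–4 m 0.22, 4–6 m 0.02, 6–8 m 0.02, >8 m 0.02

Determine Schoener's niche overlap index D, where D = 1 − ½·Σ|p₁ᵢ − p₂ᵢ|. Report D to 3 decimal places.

Σ|p₁ᵢ − p₂ᵢ| = 0.13 + 0.27 + 0.28 + 0.12 + 0.04 + 0.15 + 0.04 + 0.06 + 0.27 = 1.36
D = 1 − ½ × 1.36 = 1 − 0.680 = 0.32000

0.320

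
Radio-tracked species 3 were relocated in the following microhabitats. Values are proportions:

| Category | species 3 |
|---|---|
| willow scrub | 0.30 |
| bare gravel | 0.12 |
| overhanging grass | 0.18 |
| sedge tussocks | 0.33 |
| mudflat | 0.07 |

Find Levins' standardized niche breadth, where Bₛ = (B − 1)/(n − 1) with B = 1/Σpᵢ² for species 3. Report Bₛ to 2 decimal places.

0.75

Σpᵢ² = 0.30² + 0.12² + 0.18² + 0.33² + 0.07² = 0.0900 + 0.0144 + 0.0324 + 0.1089 + 0.0049 = 0.2506
B = 1 / 0.2506 = 3.9904
Bₛ = (B − 1)/(n − 1) = (3.9904 − 1)/(5 − 1) = 2.9904/4 = 0.7476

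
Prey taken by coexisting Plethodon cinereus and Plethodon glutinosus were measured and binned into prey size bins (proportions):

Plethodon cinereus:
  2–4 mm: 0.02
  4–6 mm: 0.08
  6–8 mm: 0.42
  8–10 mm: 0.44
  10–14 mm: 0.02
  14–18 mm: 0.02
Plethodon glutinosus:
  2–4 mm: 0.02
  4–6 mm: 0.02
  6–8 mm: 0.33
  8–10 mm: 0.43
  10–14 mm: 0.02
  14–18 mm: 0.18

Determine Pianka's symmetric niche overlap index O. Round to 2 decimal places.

0.95

Σ p₁ᵢp₂ᵢ = 0.0004 + 0.0016 + 0.1386 + 0.1892 + 0.0004 + 0.0036 = 0.3338
Σp_1ᵢ² = 0.02² + 0.08² + 0.42² + 0.44² + 0.02² + 0.02² = 0.0004 + 0.0064 + 0.1764 + 0.1936 + 0.0004 + 0.0004 = 0.3776
Σp_2ᵢ² = 0.02² + 0.02² + 0.33² + 0.43² + 0.02² + 0.18² = 0.0004 + 0.0004 + 0.1089 + 0.1849 + 0.0004 + 0.0324 = 0.3274
O = 0.3338 / √(0.3776 × 0.3274) = 0.3338 / 0.35161 = 0.9493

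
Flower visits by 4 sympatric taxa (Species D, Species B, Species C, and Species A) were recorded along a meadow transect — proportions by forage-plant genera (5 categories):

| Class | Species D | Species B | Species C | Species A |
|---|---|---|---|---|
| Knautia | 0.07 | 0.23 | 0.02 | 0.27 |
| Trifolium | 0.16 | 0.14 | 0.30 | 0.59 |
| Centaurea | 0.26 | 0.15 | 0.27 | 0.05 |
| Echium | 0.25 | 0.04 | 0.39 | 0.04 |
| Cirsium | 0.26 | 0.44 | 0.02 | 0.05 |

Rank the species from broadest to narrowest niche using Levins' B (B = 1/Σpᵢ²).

Species D > Species B > Species C > Species A

Σp_Dᵢ² = 0.07² + 0.16² + 0.26² + 0.25² + 0.26² = 0.0049 + 0.0256 + 0.0676 + 0.0625 + 0.0676 = 0.2282
B_D = 1 / 0.2282 = 4.3821
Σp_Bᵢ² = 0.23² + 0.14² + 0.15² + 0.04² + 0.44² = 0.0529 + 0.0196 + 0.0225 + 0.0016 + 0.1936 = 0.2902
B_B = 1 / 0.2902 = 3.4459
Σp_Cᵢ² = 0.02² + 0.30² + 0.27² + 0.39² + 0.02² = 0.0004 + 0.0900 + 0.0729 + 0.1521 + 0.0004 = 0.3158
B_C = 1 / 0.3158 = 3.1666
Σp_Aᵢ² = 0.27² + 0.59² + 0.05² + 0.04² + 0.05² = 0.0729 + 0.3481 + 0.0025 + 0.0016 + 0.0025 = 0.4276
B_A = 1 / 0.4276 = 2.3386
Ranking by B (broadest → narrowest): Species D (4.38) > Species B (3.45) > Species C (3.17) > Species A (2.34)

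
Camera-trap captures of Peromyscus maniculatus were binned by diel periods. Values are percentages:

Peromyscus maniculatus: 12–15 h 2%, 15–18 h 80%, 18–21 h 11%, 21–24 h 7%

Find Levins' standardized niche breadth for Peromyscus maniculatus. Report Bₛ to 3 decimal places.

0.174

Convert percentages to proportions (divide by 100).
Σpᵢ² = 0.02² + 0.80² + 0.11² + 0.07² = 0.0004 + 0.6400 + 0.0121 + 0.0049 = 0.6574
B = 1 / 0.6574 = 1.52114
Bₛ = (B − 1)/(n − 1) = (1.52114 − 1)/(4 − 1) = 0.52114/3 = 0.17371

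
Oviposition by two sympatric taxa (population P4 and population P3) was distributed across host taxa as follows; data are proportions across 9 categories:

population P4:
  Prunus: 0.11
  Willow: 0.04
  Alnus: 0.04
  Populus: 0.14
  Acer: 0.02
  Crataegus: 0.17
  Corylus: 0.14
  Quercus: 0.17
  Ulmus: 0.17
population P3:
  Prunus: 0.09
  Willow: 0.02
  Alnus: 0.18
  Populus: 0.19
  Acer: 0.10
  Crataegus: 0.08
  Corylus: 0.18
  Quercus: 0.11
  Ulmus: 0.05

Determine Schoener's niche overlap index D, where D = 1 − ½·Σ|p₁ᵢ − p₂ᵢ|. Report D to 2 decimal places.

0.69

Σ|p₁ᵢ − p₂ᵢ| = 0.02 + 0.02 + 0.14 + 0.05 + 0.08 + 0.09 + 0.04 + 0.06 + 0.12 = 0.62
D = 1 − ½ × 0.62 = 1 − 0.310 = 0.6900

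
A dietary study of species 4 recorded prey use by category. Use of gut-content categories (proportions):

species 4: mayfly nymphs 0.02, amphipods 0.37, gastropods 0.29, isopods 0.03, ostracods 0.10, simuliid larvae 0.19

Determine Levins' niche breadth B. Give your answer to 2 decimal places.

Σpᵢ² = 0.02² + 0.37² + 0.29² + 0.03² + 0.10² + 0.19² = 0.0004 + 0.1369 + 0.0841 + 0.0009 + 0.0100 + 0.0361 = 0.2684
B = 1 / 0.2684 = 3.7258

3.73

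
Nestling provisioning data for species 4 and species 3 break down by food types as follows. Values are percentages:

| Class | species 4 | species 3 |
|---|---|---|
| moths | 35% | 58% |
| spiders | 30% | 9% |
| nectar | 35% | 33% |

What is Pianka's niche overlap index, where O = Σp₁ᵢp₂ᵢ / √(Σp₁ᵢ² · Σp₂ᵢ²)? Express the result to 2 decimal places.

0.89

Convert percentages to proportions (divide by 100).
Σ p₁ᵢp₂ᵢ = 0.2030 + 0.0270 + 0.1155 = 0.3455
Σp_1ᵢ² = 0.35² + 0.30² + 0.35² = 0.1225 + 0.0900 + 0.1225 = 0.3350
Σp_2ᵢ² = 0.58² + 0.09² + 0.33² = 0.3364 + 0.0081 + 0.1089 = 0.4534
O = 0.3455 / √(0.3350 × 0.4534) = 0.3455 / 0.38973 = 0.8865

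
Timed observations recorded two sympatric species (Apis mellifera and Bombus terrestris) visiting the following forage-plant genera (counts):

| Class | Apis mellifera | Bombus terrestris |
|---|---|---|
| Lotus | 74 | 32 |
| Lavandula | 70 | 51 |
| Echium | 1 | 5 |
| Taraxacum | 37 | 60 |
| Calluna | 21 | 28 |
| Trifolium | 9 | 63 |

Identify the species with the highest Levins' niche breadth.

Bombus terrestris

Proportions for Apis mellifera (n=212): 74/212=0.3491, 70/212=0.3302, 1/212=0.0047, 37/212=0.1745, 21/212=0.0991, 9/212=0.0425
Proportions for Bombus terrestris (n=239): 32/239=0.1339, 51/239=0.2134, 5/239=0.0209, 60/239=0.2510, 28/239=0.1172, 63/239=0.2636
Σp_mellᵢ² = 0.3491² + 0.3302² + 0.0047² + 0.1745² + 0.0991² + 0.0425² = 0.121871 + 0.109032 + 0.000022 + 0.030450 + 0.009821 + 0.001806 = 0.273002
B_mell = 1 / 0.273002 = 3.6630
Σp_terrᵢ² = 0.1339² + 0.2134² + 0.0209² + 0.2510² + 0.1172² + 0.2636² = 0.017929 + 0.045540 + 0.000437 + 0.063001 + 0.013736 + 0.069485 = 0.210128
B_terr = 1 / 0.210128 = 4.7590
Highest B → broadest niche (most generalist): Bombus terrestris (B = 4.76).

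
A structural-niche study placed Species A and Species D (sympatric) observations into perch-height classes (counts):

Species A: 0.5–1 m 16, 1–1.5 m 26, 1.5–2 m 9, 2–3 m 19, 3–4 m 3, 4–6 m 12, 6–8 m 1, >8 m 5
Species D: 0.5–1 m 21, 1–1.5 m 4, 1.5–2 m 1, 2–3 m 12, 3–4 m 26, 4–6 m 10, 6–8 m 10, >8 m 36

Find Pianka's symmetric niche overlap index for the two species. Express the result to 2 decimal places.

Proportions for Species A (n=91): 16/91=0.1758, 26/91=0.2857, 9/91=0.0989, 19/91=0.2088, 3/91=0.0330, 12/91=0.1319, 1/91=0.0110, 5/91=0.0549
Proportions for Species D (n=120): 21/120=0.1750, 4/120=0.0333, 1/120=0.0083, 12/120=0.1000, 26/120=0.2167, 10/120=0.0833, 10/120=0.0833, 36/120=0.3000
Σ p₁ᵢp₂ᵢ = 0.030765 + 0.009514 + 0.000821 + 0.020880 + 0.007151 + 0.010987 + 0.000916 + 0.016470 = 0.097504
Σp_1ᵢ² = 0.1758² + 0.2857² + 0.0989² + 0.2088² + 0.0330² + 0.1319² + 0.0110² + 0.0549² = 0.030906 + 0.081624 + 0.009781 + 0.043597 + 0.001089 + 0.017398 + 0.000121 + 0.003014 = 0.187530
Σp_2ᵢ² = 0.1750² + 0.0333² + 0.0083² + 0.1000² + 0.2167² + 0.0833² + 0.0833² + 0.3000² = 0.030625 + 0.001109 + 0.000069 + 0.010000 + 0.046959 + 0.006939 + 0.006939 + 0.090000 = 0.192640
O = 0.097504 / √(0.187530 × 0.192640) = 0.097504 / 0.1900678 = 0.5130

0.51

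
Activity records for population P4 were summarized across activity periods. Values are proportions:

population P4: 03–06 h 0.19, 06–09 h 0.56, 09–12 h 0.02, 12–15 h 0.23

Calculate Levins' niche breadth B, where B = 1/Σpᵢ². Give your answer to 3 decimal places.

Σpᵢ² = 0.19² + 0.56² + 0.02² + 0.23² = 0.0361 + 0.3136 + 0.0004 + 0.0529 = 0.4030
B = 1 / 0.4030 = 2.48139

2.481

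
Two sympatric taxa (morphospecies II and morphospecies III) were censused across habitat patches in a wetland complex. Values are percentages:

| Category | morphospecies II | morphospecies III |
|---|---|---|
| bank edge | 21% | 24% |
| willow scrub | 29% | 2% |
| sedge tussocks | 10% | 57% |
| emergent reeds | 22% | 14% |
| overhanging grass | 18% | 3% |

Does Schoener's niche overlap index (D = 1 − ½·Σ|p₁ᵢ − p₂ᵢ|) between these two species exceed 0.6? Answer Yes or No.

Convert percentages to proportions (divide by 100).
Σ|p₁ᵢ − p₂ᵢ| = 0.03 + 0.27 + 0.47 + 0.08 + 0.15 = 1.00
D = 1 − ½ × 1.00 = 1 − 0.500 = 0.5000
D = 0.5000 < 0.6 → No.

No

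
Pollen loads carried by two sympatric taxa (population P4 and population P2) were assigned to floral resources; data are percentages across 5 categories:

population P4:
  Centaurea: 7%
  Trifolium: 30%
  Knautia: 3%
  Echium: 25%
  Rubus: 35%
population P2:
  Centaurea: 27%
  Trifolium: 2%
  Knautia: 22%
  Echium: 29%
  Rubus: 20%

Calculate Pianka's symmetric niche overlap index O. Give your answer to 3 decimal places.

Convert percentages to proportions (divide by 100).
Σ p₁ᵢp₂ᵢ = 0.0189 + 0.0060 + 0.0066 + 0.0725 + 0.0700 = 0.1740
Σp_1ᵢ² = 0.07² + 0.30² + 0.03² + 0.25² + 0.35² = 0.0049 + 0.0900 + 0.0009 + 0.0625 + 0.1225 = 0.2808
Σp_2ᵢ² = 0.27² + 0.02² + 0.22² + 0.29² + 0.20² = 0.0729 + 0.0004 + 0.0484 + 0.0841 + 0.0400 = 0.2458
O = 0.1740 / √(0.2808 × 0.2458) = 0.1740 / 0.262718 = 0.66231

0.662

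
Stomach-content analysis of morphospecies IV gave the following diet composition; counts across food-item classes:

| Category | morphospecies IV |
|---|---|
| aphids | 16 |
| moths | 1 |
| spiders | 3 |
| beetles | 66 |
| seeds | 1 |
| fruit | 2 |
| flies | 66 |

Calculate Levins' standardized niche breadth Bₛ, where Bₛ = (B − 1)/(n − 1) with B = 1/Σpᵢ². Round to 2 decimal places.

Proportions for morphospecies IV (n=155): 16/155=0.1032, 1/155=0.0065, 3/155=0.0194, 66/155=0.4258, 1/155=0.0065, 2/155=0.0129, 66/155=0.4258
Σpᵢ² = 0.1032² + 0.0065² + 0.0194² + 0.4258² + 0.0065² + 0.0129² + 0.4258² = 0.010650 + 0.000042 + 0.000376 + 0.181306 + 0.000042 + 0.000166 + 0.181306 = 0.373888
B = 1 / 0.373888 = 2.6746
Bₛ = (B − 1)/(n − 1) = (2.6746 − 1)/(7 − 1) = 1.6746/6 = 0.2791

0.28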